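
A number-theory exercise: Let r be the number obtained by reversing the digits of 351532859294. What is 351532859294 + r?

844491094447

Reverse of 351532859294 is 492958235153.
351532859294 + 492958235153 = 844491094447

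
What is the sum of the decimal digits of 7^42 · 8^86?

424

7^42 · 8^86 = 144496245201472053883220418016687450350741042635033315417809435000361022692864608740814082514730193344461543571456
Sum of its 114 digits: 424.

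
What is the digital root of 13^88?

4

The digital root of n equals n mod 9 (or 9 when 9 | n), so we need 13^88 mod 9.
13^88 ≡ 4 (mod 9), so the digital root is 4.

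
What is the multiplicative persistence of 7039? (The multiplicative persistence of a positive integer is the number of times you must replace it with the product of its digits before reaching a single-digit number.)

7039 → 0 (1 step)

1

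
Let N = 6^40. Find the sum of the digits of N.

6^40 = 13367494538843734067838845976576
Sum of its 32 digits: 171.

171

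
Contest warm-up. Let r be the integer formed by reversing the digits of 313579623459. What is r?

Reversing 313579623459 gives 954326975313.

954326975313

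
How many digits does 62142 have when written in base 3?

62142 in base 3 is 10011020120, which has 11 digits.

11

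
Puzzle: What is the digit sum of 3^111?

234

3^111 = 91297581665113611259115979754590511595360241199911147
Sum of its 53 digits: 234.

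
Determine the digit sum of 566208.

27

5+6+6+2+0+8 = 27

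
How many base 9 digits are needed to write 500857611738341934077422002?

28

500857611738341934077422002 in base 9 is 8546041546373607008575020200, which has 28 digits.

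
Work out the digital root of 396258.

6

3+9+6+2+5+8 = 33
3+3 = 6
(Equivalently, 396258 mod 9 = 6.)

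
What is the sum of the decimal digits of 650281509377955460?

82

6+5+0+2+8+1+5+0+9+3+7+7+9+5+5+4+6+0 = 82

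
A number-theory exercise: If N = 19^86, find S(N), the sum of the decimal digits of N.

19^86 = 93931159192635254915820471057358992010808400674497210917407177698488916879344705049022303605110796637313140281
Sum of its 110 digits: 469.

469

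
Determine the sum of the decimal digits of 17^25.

152

17^25 = 5770627412348402378939569991057
Sum of its 31 digits: 152.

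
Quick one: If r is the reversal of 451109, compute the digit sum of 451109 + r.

22

Reversal of 451109 is 901154; 451109 + 901154 = 1352263.
Digit sum of 1352263: 1+3+5+2+2+6+3 = 22.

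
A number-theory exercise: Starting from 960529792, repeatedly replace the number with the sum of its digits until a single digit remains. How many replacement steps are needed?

960529792 → 49 → 13 → 4 (3 steps)

3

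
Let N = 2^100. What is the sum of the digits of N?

2^100 = 1267650600228229401496703205376
Sum of its 31 digits: 115.

115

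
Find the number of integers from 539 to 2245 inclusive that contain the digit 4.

410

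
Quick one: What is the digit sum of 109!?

657

109! = 144385958320249358220488210246279753379312820313396029159834075622223337844983482099636001195615259277084033387619818092804737714758384244334160217374720000000000000000000000000
Sum of its 177 digits: 657.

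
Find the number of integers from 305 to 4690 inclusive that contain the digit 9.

The integers in [305, 4690] that contain the digit 9: 309, 319, 329, 339, 349, 359, …, 4689, 4690.
1151 qualify.

1151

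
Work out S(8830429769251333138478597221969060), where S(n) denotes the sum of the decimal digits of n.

8+8+3+0+4+2+9+7+6+9+2+5+1+3+3+3+1+3+8+4+7+8+5+9+7+2+2+1+9+6+9+0+6+0 = 160

160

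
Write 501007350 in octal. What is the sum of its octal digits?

46

501007350 in base 8 is 3567141766.
Digit sum: 3+5+6+7+1+4+1+7+6+6 = 46.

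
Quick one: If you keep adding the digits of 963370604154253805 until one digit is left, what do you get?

9+6+3+3+7+0+6+0+4+1+5+4+2+5+3+8+0+5 = 71
7+1 = 8

8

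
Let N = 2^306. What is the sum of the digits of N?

370

2^306 = 130370302485407109521180524058200202307293977194619920040712988758680403184853549195737432064
Sum of its 93 digits: 370.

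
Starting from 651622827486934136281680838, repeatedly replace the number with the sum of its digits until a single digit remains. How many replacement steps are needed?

3

651622827486934136281680838 → 127 → 10 → 1 (3 steps)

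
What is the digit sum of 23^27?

23^27 = 5843211045545439551605946764725979847
Sum of its 37 digits: 179.

179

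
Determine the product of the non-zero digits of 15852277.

39200

1×5×8×5×2×2×7×7 = 39200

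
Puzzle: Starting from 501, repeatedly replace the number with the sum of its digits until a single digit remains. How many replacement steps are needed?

501 → 6 (1 step)

1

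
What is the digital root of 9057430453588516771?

9+0+5+7+4+3+0+4+5+3+5+8+8+5+1+6+7+7+1 = 88
8+8 = 16
1+6 = 7
(Equivalently, 9057430453588516771 mod 9 = 7.)

7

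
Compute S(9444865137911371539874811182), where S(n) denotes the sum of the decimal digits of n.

9+4+4+4+8+6+5+1+3+7+9+1+1+3+7+1+5+3+9+8+7+4+8+1+1+1+8+2 = 130

130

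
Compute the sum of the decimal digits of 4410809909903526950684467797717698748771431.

221

4+4+1+0+8+0+9+9+0+9+9+0+3+5+2+6+9+5+0+6+8+4+4+6+7+7+9+7+7+1+7+6+9+8+7+4+8+7+7+1+4+3+1 = 221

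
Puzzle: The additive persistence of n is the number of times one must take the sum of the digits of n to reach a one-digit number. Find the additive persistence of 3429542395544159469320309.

3429542395544159469320309 → 110 → 2 (2 steps)

2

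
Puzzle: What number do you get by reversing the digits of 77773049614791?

Reversing 77773049614791 gives 19741694037777.

19741694037777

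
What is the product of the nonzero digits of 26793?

2×6×7×9×3 = 2268

2268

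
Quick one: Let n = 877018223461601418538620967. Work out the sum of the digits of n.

115

8+7+7+0+1+8+2+2+3+4+6+1+6+0+1+4+1+8+5+3+8+6+2+0+9+6+7 = 115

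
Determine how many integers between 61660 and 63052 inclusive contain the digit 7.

The integers in [61660, 63052] that contain the digit 7: 61667, 61670, 61671, 61672, 61673, 61674, …, 63037, 63047.
427 qualify.

427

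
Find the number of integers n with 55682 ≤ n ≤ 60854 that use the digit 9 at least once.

2119

The integers in [55682, 60854] that use the digit 9 at least once: 55689, 55690, 55691, 55692, 55693, 55694, …, 60839, 60849.
2119 qualify.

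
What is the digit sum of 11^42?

190

11^42 = 54763699237492901685126120802225273763666521
Sum of its 44 digits: 190.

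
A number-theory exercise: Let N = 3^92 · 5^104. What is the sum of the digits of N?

540

3^92 · 5^104 = 387289644809494777279835112375249267461503477587619802077667057116632738146023984260324368733563460409641265869140625
Sum of its 117 digits: 540.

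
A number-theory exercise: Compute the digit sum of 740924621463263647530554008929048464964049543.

7+4+0+9+2+4+6+2+1+4+6+3+2+6+3+6+4+7+5+3+0+5+5+4+0+0+8+9+2+9+0+4+8+4+6+4+9+6+4+0+4+9+5+4+3 = 196

196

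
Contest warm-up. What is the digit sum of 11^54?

11^54 = 171871947701161912897410416779483616222663749691203457641
Sum of its 57 digits: 253.

253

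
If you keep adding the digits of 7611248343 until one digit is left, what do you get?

3

7+6+1+1+2+4+8+3+4+3 = 39
3+9 = 12
1+2 = 3
(Equivalently, 7611248343 mod 9 = 3.)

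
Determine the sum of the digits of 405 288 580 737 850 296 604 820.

4+0+5+2+8+8+5+8+0+7+3+7+8+5+0+2+9+6+6+0+4+8+2+0 = 107

107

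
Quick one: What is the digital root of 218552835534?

2+1+8+5+5+2+8+3+5+5+3+4 = 51
5+1 = 6

6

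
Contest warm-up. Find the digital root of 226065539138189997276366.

6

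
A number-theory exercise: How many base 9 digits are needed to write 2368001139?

2368001139 in base 9 is 6100726786, which has 10 digits.

10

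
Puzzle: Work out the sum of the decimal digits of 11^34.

178

11^34 = 255476698618765889551019445759400441
Sum of its 36 digits: 178.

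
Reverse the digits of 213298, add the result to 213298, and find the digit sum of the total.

Reversal of 213298 is 892312; 213298 + 892312 = 1105610.
Digit sum of 1105610: 1+1+0+5+6+1+0 = 14.

14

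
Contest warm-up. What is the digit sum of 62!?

62! = 31469973260387937525653122354950764088012280797258232192163168247821107200000000000000
Sum of its 86 digits: 306.

306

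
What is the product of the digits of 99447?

9072

9×9×4×4×7 = 9072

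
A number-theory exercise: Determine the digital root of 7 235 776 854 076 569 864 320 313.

9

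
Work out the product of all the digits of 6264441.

6×2×6×4×4×4×1 = 4608

4608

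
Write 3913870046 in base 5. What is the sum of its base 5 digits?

3913870046 in base 5 is 31003422320141.
Digit sum: 3+1+0+0+3+4+2+2+3+2+0+1+4+1 = 26.

26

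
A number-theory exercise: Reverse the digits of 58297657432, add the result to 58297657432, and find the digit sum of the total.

Reversal of 58297657432 is 23475679285; 58297657432 + 23475679285 = 81773336717.
Digit sum of 81773336717: 8+1+7+7+3+3+3+6+7+1+7 = 53.

53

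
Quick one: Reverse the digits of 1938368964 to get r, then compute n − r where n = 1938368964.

-2760269427

Reverse of 1938368964 is 4698638391.
1938368964 − 4698638391 = -2760269427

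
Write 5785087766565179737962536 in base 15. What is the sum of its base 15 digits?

148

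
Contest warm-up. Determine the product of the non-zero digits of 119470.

1×1×9×4×7 = 252

252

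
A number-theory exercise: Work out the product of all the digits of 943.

9×4×3 = 108

108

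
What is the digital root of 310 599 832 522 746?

3

3+1+0+5+9+9+8+3+2+5+2+2+7+4+6 = 66
6+6 = 12
1+2 = 3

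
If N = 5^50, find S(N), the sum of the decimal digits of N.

151

5^50 = 88817841970012523233890533447265625
Sum of its 35 digits: 151.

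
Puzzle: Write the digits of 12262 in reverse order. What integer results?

Reversing 12262 gives 26221.

26221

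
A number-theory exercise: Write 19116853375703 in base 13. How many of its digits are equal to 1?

19116853375703 in base 13 is A889333317B5.
The digit 1 appears 1 time.

1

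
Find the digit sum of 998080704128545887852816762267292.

9+9+8+0+8+0+7+0+4+1+2+8+5+4+5+8+8+7+8+5+2+8+1+6+7+6+2+2+6+7+2+9+2 = 166

166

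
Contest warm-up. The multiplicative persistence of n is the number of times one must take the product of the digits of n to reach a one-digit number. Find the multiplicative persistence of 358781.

2

358781 → 6720 → 0 (2 steps)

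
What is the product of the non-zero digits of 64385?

6×4×3×8×5 = 2880

2880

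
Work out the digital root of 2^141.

8

The digital root of n equals n mod 9 (or 9 when 9 | n), so we need 2^141 mod 9.
2^141 ≡ 8 (mod 9), so the digital root is 8.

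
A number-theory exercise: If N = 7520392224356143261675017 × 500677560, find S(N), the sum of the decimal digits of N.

7520392224356143261675017 × 500677560 = 3765291629133606379265889024518520
Sum of its 34 digits: 153.

153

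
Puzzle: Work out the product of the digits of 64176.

6×4×1×7×6 = 1008

1008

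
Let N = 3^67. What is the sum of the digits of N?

3^67 = 92709463147897837085761925410587
Sum of its 32 digits: 162.

162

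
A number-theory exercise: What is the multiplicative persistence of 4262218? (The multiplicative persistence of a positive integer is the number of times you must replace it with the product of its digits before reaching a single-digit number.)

4262218 → 1536 → 90 → 0 (3 steps)

3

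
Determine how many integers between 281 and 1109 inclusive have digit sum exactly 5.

12

The integers in [281, 1109] that have digit sum exactly 5: 302, 311, 320, 401, 410, 500, …, 1040, 1103.
12 qualify.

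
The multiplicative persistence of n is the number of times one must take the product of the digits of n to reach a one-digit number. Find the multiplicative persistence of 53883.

2

53883 → 2880 → 0 (2 steps)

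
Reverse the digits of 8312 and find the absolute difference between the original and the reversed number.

6174

Reverse of 8312 is 2138.
|8312 − 2138| = 6174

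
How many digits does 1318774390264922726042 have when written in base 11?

21

1318774390264922726042 in base 11 is 1A6214116388A85A76096, which has 21 digits.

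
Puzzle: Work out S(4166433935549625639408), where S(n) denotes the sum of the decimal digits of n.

105

4+1+6+6+4+3+3+9+3+5+5+4+9+6+2+5+6+3+9+4+0+8 = 105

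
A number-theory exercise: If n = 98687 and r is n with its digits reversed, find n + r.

177376

Reverse of 98687 is 78689.
98687 + 78689 = 177376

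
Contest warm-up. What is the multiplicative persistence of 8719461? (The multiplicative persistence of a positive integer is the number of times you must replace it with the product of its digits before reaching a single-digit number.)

8719461 → 12096 → 0 (2 steps)

2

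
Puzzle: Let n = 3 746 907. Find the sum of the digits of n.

36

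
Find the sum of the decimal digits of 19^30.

19^30 = 230466617897195215045509519405933293401
Sum of its 39 digits: 163.

163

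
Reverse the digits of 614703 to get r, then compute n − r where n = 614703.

Reverse of 614703 is 307416.
614703 − 307416 = 307287

307287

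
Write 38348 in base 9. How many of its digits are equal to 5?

38348 in base 9 is 57538.
The digit 5 appears 2 times.

2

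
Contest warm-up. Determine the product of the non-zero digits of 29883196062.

2×9×8×8×3×1×9×6×6×2 = 2239488

2239488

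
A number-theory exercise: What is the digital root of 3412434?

3+4+1+2+4+3+4 = 21
2+1 = 3

3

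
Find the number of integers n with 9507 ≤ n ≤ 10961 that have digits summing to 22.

59

The integers in [9507, 10961] that have digits summing to 22: 9508, 9517, 9526, 9535, 9544, 9553, …, 10948, 10957.
59 qualify.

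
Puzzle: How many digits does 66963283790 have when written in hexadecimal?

66963283790 in base 16 is F97529F4E, which has 9 digits.

9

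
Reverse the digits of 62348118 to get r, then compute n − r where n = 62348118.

-18836208

Reverse of 62348118 is 81184326.
62348118 − 81184326 = -18836208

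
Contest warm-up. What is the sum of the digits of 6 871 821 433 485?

6+8+7+1+8+2+1+4+3+3+4+8+5 = 60

60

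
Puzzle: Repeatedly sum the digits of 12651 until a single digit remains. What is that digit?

6

1+2+6+5+1 = 15
1+5 = 6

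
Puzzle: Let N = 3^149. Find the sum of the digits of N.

306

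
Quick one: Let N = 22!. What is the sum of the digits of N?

72

22! = 1124000727777607680000
Sum of its 22 digits: 72.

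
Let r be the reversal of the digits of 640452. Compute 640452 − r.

386406

Reverse of 640452 is 254046.
640452 − 254046 = 386406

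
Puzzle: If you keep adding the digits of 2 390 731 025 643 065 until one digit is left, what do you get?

2+3+9+0+7+3+1+0+2+5+6+4+3+0+6+5 = 56
5+6 = 11
1+1 = 2

2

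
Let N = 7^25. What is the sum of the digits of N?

97

7^25 = 1341068619663964900807
Sum of its 22 digits: 97.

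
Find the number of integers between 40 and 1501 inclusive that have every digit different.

926

The integers in [40, 1501] that have every digit different: 40, 41, 42, 43, 45, 46, …, 1497, 1498.
926 qualify.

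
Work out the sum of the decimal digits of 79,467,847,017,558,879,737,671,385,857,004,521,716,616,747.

226

7+9+4+6+7+8+4+7+0+1+7+5+5+8+8+7+9+7+3+7+6+7+1+3+8+5+8+5+7+0+0+4+5+2+1+7+1+6+6+1+6+7+4+7 = 226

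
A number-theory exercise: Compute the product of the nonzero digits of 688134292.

165888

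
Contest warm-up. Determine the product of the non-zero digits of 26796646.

2×6×7×9×6×6×4×6 = 653184

653184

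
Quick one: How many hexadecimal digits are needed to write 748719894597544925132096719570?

748719894597544925132096719570 in base 16 is 9733E94BF49EF21D71DC2CAD2, which has 25 digits.

25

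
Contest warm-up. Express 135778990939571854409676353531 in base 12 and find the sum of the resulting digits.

209

135778990939571854409676353531 in base 12 is BA3B90845889A8B974A596A698B.
Digit sum: 11+10+3+11+9+0+8+4+5+8+8+9+10+8+11+9+7+4+10+5+9+6+10+6+9+8+11 = 209.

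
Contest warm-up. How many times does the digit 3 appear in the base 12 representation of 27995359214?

1

27995359214 in base 12 is 551370A092.
The digit 3 appears 1 time.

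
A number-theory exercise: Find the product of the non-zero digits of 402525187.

4×2×5×2×5×1×8×7 = 22400

22400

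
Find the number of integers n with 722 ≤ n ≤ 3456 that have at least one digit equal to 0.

The integers in [722, 3456] that have at least one digit equal to 0: 730, 740, 750, 760, 770, 780, …, 3440, 3450.
759 qualify.

759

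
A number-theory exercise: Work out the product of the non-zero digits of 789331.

4536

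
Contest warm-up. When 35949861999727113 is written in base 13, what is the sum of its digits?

81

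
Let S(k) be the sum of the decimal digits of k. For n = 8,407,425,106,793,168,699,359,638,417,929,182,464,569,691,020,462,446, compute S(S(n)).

7

First digit sum: 250.
2+5+0 = 7.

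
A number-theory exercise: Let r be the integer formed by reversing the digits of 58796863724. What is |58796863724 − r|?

16059993939

Reverse of 58796863724 is 42736869785.
|58796863724 − 42736869785| = 16059993939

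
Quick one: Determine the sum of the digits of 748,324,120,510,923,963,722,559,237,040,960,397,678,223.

177

7+4+8+3+2+4+1+2+0+5+1+0+9+2+3+9+6+3+7+2+2+5+5+9+2+3+7+0+4+0+9+6+0+3+9+7+6+7+8+2+2+3 = 177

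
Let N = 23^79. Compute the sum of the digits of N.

473

23^79 = 377136916036719379357080255530026047930733649748554226841039586430617722050933700161527321714659968975035687
Sum of its 108 digits: 473.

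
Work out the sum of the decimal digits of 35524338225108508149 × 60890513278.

35524338225108508149 × 60890513278 = 2163095188388132568437455702422
Sum of its 31 digits: 132.

132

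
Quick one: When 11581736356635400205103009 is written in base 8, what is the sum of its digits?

114

11581736356635400205103009 in base 8 is 4624416276323654546313367641.
Digit sum: 4+6+2+4+4+1+6+2+7+6+3+2+3+6+5+4+5+4+6+3+1+3+3+6+7+6+4+1 = 114.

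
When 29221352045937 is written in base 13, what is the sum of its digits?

105

29221352045937 in base 13 is 133C73BCC8BAC.
Digit sum: 1+3+3+12+7+3+11+12+12+8+11+10+12 = 105.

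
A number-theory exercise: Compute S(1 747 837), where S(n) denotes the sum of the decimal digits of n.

37

1+7+4+7+8+3+7 = 37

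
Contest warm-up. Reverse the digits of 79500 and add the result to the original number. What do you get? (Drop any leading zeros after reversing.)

80097

Reverse of 79500 is 597.
79500 + 597 = 80097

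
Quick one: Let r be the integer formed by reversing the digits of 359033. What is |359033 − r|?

Reverse of 359033 is 330953.
|359033 − 330953| = 28080

28080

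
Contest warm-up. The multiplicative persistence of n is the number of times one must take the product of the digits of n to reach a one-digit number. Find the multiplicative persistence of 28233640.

1

28233640 → 0 (1 step)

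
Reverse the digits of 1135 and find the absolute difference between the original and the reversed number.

Reverse of 1135 is 5311.
|1135 − 5311| = 4176

4176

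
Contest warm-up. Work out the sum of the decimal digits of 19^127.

19^127 = 2521780725566763417449426358253347722379776471994859648795066200012300115931622857584045597345874313649668072398824688768543100282714301758411561017086199603802139
Sum of its 163 digits: 730.

730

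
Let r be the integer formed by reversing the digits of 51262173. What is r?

Reversing 51262173 gives 37126215.

37126215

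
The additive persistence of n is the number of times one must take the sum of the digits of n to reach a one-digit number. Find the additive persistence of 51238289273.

2

51238289273 → 50 → 5 (2 steps)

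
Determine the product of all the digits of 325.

30

3×2×5 = 30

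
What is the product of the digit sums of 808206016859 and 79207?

S(808206016859) = 8+0+8+2+0+6+0+1+6+8+5+9 = 53.
S(79207) = 7+9+2+0+7 = 25.
53 · 25 = 1325.

1325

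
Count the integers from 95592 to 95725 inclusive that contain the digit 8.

The integers in [95592, 95725] that contain the digit 8: 95598, 95608, 95618, 95628, 95638, 95648, …, 95708, 95718.
22 qualify.

22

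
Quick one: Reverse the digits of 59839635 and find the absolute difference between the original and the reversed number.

Reverse of 59839635 is 53693895.
|59839635 − 53693895| = 6145740

6145740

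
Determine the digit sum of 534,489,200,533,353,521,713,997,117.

110

5+3+4+4+8+9+2+0+0+5+3+3+3+5+3+5+2+1+7+1+3+9+9+7+1+1+7 = 110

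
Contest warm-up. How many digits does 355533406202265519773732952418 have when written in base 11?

355533406202265519773732952418 in base 11 is 2513481818A92772A258086037515, which has 29 digits.

29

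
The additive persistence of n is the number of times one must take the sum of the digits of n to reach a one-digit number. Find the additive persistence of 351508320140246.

351508320140246 → 44 → 8 (2 steps)

2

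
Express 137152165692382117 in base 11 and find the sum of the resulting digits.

137152165692382117 in base 11 is 2A9189A7908847302.
Digit sum: 2+10+9+1+8+9+10+7+9+0+8+8+4+7+3+0+2 = 97.

97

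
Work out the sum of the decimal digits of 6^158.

6^158 = 886946778436934186830497616560421928882787534850018959632774374019764606680883257692427111710276352403511764628751689711616
Sum of its 123 digits: 585.

585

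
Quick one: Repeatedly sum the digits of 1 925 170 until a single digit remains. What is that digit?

1+9+2+5+1+7+0 = 25
2+5 = 7
(Equivalently, 1 925 170 mod 9 = 7.)

7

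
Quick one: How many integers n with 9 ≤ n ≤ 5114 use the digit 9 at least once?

1375

The integers in [9, 5114] that use the digit 9 at least once: 9, 19, 29, 39, 49, 59, …, 5099, 5109.
1375 qualify.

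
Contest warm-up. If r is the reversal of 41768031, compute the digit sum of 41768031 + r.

Reversal of 41768031 is 13086714; 41768031 + 13086714 = 54854745.
Digit sum of 54854745: 5+4+8+5+4+7+4+5 = 42.

42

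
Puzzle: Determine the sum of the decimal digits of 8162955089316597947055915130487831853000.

8+1+6+2+9+5+5+0+8+9+3+1+6+5+9+7+9+4+7+0+5+5+9+1+5+1+3+0+4+8+7+8+3+1+8+5+3+0+0+0 = 180

180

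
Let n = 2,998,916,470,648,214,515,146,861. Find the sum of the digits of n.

117

2+9+9+8+9+1+6+4+7+0+6+4+8+2+1+4+5+1+5+1+4+6+8+6+1 = 117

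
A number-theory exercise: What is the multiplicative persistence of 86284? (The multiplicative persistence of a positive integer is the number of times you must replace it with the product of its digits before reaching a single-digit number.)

2

86284 → 3072 → 0 (2 steps)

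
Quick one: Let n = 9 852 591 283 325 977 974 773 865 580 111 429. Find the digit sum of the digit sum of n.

10

First digit sum: 172.
1+7+2 = 10.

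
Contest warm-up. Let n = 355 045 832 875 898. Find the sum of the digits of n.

80

3+5+5+0+4+5+8+3+2+8+7+5+8+9+8 = 80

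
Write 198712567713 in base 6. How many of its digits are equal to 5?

198712567713 in base 6 is 231142015543133.
The digit 5 appears 2 times.

2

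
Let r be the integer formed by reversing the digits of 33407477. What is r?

Reversing 33407477 gives 77470433.

77470433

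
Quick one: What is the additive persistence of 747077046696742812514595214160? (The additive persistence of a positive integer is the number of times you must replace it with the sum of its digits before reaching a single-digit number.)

2

747077046696742812514595214160 → 130 → 4 (2 steps)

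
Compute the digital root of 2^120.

1

The digital root of n equals n mod 9 (or 9 when 9 | n), so we need 2^120 mod 9.
2^120 ≡ 1 (mod 9), so the digital root is 1.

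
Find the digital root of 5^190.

The digital root of n equals n mod 9 (or 9 when 9 | n), so we need 5^190 mod 9.
5^190 ≡ 4 (mod 9), so the digital root is 4.

4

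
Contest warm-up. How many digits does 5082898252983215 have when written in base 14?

5082898252983215 in base 14 is 659258339DAB27, which has 14 digits.

14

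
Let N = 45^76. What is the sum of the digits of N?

513

45^76 = 440708114432049181300415063666719528087013353565824484387456153915412187611618132138981140943911896101781167089939117431640625
Sum of its 126 digits: 513.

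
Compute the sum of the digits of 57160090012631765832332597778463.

5+7+1+6+0+0+9+0+0+1+2+6+3+1+7+6+5+8+3+2+3+3+2+5+9+7+7+7+8+4+6+3 = 136

136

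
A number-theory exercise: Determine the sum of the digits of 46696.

31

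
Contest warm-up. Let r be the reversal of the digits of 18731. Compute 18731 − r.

4950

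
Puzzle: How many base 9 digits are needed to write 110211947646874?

15

110211947646874 in base 9 is 473204263383867, which has 15 digits.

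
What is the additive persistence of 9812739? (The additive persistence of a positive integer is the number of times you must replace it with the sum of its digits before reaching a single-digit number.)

3

9812739 → 39 → 12 → 3 (3 steps)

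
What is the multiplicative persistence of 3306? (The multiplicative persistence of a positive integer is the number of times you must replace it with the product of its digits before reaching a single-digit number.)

1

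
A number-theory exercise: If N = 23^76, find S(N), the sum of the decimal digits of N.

472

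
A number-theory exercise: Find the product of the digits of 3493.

324

3×4×9×3 = 324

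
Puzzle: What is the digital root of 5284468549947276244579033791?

9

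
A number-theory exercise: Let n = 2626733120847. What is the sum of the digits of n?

51

2+6+2+6+7+3+3+1+2+0+8+4+7 = 51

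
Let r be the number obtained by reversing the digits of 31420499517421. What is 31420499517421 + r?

43892098919834

Reverse of 31420499517421 is 12471599402413.
31420499517421 + 12471599402413 = 43892098919834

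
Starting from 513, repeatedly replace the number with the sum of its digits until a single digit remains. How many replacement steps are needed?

513 → 9 (1 step)

1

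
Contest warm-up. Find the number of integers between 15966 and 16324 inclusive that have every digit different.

106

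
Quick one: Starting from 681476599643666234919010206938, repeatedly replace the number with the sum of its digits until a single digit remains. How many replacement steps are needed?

681476599643666234919010206938 → 143 → 8 (2 steps)

2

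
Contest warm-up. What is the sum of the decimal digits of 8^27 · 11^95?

8^27 · 11^95 = 2068877320564431228138322455426221637249414972038260662206745175534953586152848177643698915388770077795713663595494875594752
Sum of its 124 digits: 580.

580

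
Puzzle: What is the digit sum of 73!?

73! = 4470115461512684340891257138125051110076800700282905015819080092370422104067183317016903680000000000000000
Sum of its 106 digits: 315.

315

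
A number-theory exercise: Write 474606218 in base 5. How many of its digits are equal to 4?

6

474606218 in base 5 is 1432444344333.
The digit 4 appears 6 times.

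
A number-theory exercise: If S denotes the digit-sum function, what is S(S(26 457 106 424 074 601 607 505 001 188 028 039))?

5

First digit sum: 122.
1+2+2 = 5.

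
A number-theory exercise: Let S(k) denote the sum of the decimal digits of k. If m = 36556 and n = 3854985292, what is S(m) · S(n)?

S(36556) = 3+6+5+5+6 = 25.
S(3854985292) = 3+8+5+4+9+8+5+2+9+2 = 55.
25 · 55 = 1375.

1375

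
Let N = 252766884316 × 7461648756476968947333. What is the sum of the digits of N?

252766884316 × 7461648756476968947333 = 1886057708035039265628844707729228
Sum of its 34 digits: 159.

159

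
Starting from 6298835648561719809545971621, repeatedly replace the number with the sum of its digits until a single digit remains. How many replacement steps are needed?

6298835648561719809545971621 → 145 → 10 → 1 (3 steps)

3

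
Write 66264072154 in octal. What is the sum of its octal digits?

66264072154 in base 8 is 755551277732.
Digit sum: 7+5+5+5+5+1+2+7+7+7+3+2 = 56.

56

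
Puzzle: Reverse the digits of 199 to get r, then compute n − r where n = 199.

Reverse of 199 is 991.
199 − 991 = -792

-792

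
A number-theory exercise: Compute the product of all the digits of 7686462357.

10160640

7×6×8×6×4×6×2×3×5×7 = 10160640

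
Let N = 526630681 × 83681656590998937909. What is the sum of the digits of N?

526630681 × 83681656590998937909 = 44069327797725909141293386029
Sum of its 29 digits: 138.

138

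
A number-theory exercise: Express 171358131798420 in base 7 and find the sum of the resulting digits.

48

171358131798420 in base 7 is 51044134151463600.
Digit sum: 5+1+0+4+4+1+3+4+1+5+1+4+6+3+6+0+0 = 48.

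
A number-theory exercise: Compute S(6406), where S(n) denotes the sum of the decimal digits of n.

6+4+0+6 = 16

16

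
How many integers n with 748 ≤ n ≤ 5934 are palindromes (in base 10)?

74

The integers in [748, 5934] that are palindromes (in base 10): 757, 767, 777, 787, 797, 808, …, 5775, 5885.
74 qualify.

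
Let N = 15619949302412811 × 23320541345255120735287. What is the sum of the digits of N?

15619949302412811 × 23320541345255120735287 = 364265673517706840134348014065528561757
Sum of its 39 digits: 165.

165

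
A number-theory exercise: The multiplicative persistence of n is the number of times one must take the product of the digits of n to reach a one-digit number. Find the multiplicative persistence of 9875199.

9875199 → 204120 → 0 (2 steps)

2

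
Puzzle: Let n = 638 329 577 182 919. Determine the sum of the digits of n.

80

6+3+8+3+2+9+5+7+7+1+8+2+9+1+9 = 80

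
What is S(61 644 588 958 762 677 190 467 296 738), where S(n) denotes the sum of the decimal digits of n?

161

6+1+6+4+4+5+8+8+9+5+8+7+6+2+6+7+7+1+9+0+4+6+7+2+9+6+7+3+8 = 161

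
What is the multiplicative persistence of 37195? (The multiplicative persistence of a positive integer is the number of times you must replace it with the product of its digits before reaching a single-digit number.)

3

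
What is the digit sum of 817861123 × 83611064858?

113

817861123 × 83611064858 = 68382239399989715534
Sum of its 20 digits: 113.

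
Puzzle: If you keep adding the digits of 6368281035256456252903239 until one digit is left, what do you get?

6+3+6+8+2+8+1+0+3+5+2+5+6+4+5+6+2+5+2+9+0+3+2+3+9 = 105
1+0+5 = 6

6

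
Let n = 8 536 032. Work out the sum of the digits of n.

27

8+5+3+6+0+3+2 = 27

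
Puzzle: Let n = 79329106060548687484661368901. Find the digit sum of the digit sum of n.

11

First digit sum: 137.
1+3+7 = 11.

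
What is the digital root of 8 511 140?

2

8+5+1+1+1+4+0 = 20
2+0 = 2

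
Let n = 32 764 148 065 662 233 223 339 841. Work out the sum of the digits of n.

103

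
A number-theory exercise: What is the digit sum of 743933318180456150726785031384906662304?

7+4+3+9+3+3+3+1+8+1+8+0+4+5+6+1+5+0+7+2+6+7+8+5+0+3+1+3+8+4+9+0+6+6+6+2+3+0+4 = 161

161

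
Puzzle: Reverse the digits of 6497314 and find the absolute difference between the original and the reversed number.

2359368

Reverse of 6497314 is 4137946.
|6497314 − 4137946| = 2359368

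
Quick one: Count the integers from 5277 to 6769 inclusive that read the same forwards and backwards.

The integers in [5277, 6769] that read the same forwards and backwards: 5335, 5445, 5555, 5665, 5775, 5885, …, 6556, 6666.
14 qualify.

14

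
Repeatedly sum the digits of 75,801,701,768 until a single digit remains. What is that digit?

7+5+8+0+1+7+0+1+7+6+8 = 50
5+0 = 5

5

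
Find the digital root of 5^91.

The digital root of n equals n mod 9 (or 9 when 9 | n), so we need 5^91 mod 9.
5^91 ≡ 5 (mod 9), so the digital root is 5.

5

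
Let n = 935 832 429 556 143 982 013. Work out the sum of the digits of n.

92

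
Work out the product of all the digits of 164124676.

48384

1×6×4×1×2×4×6×7×6 = 48384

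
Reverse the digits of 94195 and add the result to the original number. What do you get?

Reverse of 94195 is 59149.
94195 + 59149 = 153344

153344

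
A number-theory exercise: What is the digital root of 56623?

4

5+6+6+2+3 = 22
2+2 = 4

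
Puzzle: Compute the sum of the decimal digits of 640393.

25

6+4+0+3+9+3 = 25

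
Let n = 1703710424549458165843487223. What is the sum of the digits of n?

117

1+7+0+3+7+1+0+4+2+4+5+4+9+4+5+8+1+6+5+8+4+3+4+8+7+2+2+3 = 117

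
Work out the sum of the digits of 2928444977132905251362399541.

126

2+9+2+8+4+4+4+9+7+7+1+3+2+9+0+5+2+5+1+3+6+2+3+9+9+5+4+1 = 126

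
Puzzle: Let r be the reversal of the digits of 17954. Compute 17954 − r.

Reverse of 17954 is 45971.
17954 − 45971 = -28017

-28017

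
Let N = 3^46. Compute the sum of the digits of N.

108

3^46 = 8862938119652501095929
Sum of its 22 digits: 108.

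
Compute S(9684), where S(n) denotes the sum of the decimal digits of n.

9+6+8+4 = 27

27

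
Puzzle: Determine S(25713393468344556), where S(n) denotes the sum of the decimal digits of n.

78

2+5+7+1+3+3+9+3+4+6+8+3+4+4+5+5+6 = 78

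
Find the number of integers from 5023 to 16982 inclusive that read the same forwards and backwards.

119

The integers in [5023, 16982] that read the same forwards and backwards: 5115, 5225, 5335, 5445, 5555, 5665, …, 16861, 16961.
119 qualify.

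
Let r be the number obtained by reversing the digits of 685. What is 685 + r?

Reverse of 685 is 586.
685 + 586 = 1271

1271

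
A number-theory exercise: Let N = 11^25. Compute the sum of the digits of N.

11^25 = 108347059433883722041830251
Sum of its 27 digits: 101.

101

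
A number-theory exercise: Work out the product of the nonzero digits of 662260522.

17280

6×6×2×2×6×5×2×2 = 17280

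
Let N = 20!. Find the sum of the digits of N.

54

20! = 2432902008176640000
Sum of its 19 digits: 54.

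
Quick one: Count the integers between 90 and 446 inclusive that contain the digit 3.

153

The integers in [90, 446] that contain the digit 3: 93, 103, 113, 123, 130, 131, …, 439, 443.
153 qualify.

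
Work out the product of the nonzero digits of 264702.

2×6×4×7×2 = 672

672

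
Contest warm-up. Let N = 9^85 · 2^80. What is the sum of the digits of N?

441

9^85 · 2^80 = 1559599026612100094567006210679731913249580600625683187369233954252960611570389492014565516965074041831424
Sum of its 106 digits: 441.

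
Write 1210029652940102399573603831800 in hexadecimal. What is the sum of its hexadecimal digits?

190

1210029652940102399573603831800 in base 16 is F45D111CC7A1C9248117ECFF8.
Digit sum: 15+4+5+13+1+1+1+12+12+7+10+1+12+9+2+4+8+1+1+7+14+12+15+15+8 = 190.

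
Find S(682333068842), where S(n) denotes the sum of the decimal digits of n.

6+8+2+3+3+3+0+6+8+8+4+2 = 53

53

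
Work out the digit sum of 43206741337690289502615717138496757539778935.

214

4+3+2+0+6+7+4+1+3+3+7+6+9+0+2+8+9+5+0+2+6+1+5+7+1+7+1+3+8+4+9+6+7+5+7+5+3+9+7+7+8+9+3+5 = 214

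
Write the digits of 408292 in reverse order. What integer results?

292804

Reversing 408292 gives 292804.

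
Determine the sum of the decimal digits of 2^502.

646

2^502 = 13093562431584567480052758787310396608866568184172259157933165472384535185618698219533080369303616628603546736510240284036869026183541572213314110357504
Sum of its 152 digits: 646.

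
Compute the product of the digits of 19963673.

1×9×9×6×3×6×7×3 = 183708

183708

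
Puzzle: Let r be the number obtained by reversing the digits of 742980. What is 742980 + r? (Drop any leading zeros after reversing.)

Reverse of 742980 is 89247.
742980 + 89247 = 832227

832227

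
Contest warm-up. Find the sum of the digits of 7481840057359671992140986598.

145

7+4+8+1+8+4+0+0+5+7+3+5+9+6+7+1+9+9+2+1+4+0+9+8+6+5+9+8 = 145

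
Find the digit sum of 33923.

20

3+3+9+2+3 = 20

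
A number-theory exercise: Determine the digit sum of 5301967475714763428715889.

127

5+3+0+1+9+6+7+4+7+5+7+1+4+7+6+3+4+2+8+7+1+5+8+8+9 = 127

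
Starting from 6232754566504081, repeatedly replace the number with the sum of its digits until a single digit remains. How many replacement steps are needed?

6232754566504081 → 64 → 10 → 1 (3 steps)

3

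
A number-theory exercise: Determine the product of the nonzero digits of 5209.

5×2×9 = 90

90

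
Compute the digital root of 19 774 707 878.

2

1+9+7+7+4+7+0+7+8+7+8 = 65
6+5 = 11
1+1 = 2
(Equivalently, 19 774 707 878 mod 9 = 2.)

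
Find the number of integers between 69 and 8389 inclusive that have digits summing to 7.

113

The integers in [69, 8389] that have digits summing to 7: 70, 106, 115, 124, 133, 142, …, 6100, 7000.
113 qualify.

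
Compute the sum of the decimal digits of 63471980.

38

6+3+4+7+1+9+8+0 = 38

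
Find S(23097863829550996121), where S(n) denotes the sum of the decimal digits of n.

2+3+0+9+7+8+6+3+8+2+9+5+5+0+9+9+6+1+2+1 = 95

95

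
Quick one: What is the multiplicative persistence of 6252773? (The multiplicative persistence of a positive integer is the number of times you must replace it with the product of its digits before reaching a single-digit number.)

2

6252773 → 17640 → 0 (2 steps)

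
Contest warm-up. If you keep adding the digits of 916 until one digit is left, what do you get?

7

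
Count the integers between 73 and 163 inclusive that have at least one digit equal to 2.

18

The integers in [73, 163] that have at least one digit equal to 2: 82, 92, 102, 112, 120, 121, …, 152, 162.
18 qualify.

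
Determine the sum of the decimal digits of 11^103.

443

11^103 = 183419950243034416150615067760513065492078248272511988225179616219182853139141215180072943291117298699627331
Sum of its 108 digits: 443.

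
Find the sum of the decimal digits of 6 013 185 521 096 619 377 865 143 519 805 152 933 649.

177

6+0+1+3+1+8+5+5+2+1+0+9+6+6+1+9+3+7+7+8+6+5+1+4+3+5+1+9+8+0+5+1+5+2+9+3+3+6+4+9 = 177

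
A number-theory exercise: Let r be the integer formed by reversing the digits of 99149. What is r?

94199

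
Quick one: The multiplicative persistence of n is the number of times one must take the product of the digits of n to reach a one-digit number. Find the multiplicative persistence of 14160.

14160 → 0 (1 step)

1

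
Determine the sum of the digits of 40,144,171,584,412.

46

4+0+1+4+4+1+7+1+5+8+4+4+1+2 = 46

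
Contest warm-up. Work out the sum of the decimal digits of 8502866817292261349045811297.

126

8+5+0+2+8+6+6+8+1+7+2+9+2+2+6+1+3+4+9+0+4+5+8+1+1+2+9+7 = 126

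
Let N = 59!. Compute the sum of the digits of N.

324

59! = 138683118545689835737939019720389406345902876772687432540821294940160000000000000
Sum of its 81 digits: 324.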